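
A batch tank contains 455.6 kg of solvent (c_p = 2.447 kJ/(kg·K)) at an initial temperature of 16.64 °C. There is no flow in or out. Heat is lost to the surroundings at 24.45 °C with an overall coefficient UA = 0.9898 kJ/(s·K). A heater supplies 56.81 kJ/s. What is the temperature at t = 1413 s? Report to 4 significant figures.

Unsteady energy balance on the tank contents: M c_p dT/dt = −UA(T − T_amb) + Q̇.
dT/dt = (T_ss − T)/τ with T_ss = T_amb + Q̇/UA = 24.45 + 56.81/0.9898 = 81.8454 °C, τ = M c_p/UA = 455.6·2.447/0.9898 = 1126.34 s.
Integrating: T(t) = T_ss + (T₀ − T_ss) e^(−t/τ).
T(1413) = 81.8454 + (-65.2054)·0.285217 = 63.2477 °C.

63.25 °C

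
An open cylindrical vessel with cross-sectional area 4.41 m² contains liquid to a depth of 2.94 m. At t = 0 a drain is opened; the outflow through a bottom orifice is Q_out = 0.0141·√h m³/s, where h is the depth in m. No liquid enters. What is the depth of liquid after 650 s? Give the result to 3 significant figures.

0.456 m

With no inflow, A dh/dt = −0.0141 √h.
This is separable: 2 d(√h)/dt = −0.0141/A, so √h = √h₀ − (0.0141/(2A)) t.
√h = √2.94 − 0.0141·650/(2·4.41) = 1.7146 − 1.0391 = 0.67553.
h = 0.67553² = 0.45634 m.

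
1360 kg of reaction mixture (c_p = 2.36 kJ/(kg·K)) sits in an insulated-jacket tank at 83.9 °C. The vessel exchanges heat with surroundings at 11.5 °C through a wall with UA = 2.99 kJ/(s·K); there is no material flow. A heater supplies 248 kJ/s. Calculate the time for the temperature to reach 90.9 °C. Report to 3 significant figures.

1170 s

Lumped-capacitance energy balance: M c_p dT/dt = UA(T_amb − T) + Q̇.
τ = M c_p/UA = 1073.4 s; T_ss = T_amb + Q̇/UA = 11.5 + 248/2.99 = 94.443 °C.
T(t) = T_ss + (T₀ − T_ss)e^(−t/τ); set T = 90.9:
t = −τ ln[(T − T_ss)/(T₀ − T_ss)] = −1073.4 · ln(0.33606) = 1170.6 s.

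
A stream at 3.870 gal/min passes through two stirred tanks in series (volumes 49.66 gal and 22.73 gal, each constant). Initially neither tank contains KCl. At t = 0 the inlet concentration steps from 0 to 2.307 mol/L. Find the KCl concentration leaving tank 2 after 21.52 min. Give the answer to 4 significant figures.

Each tank obeys Vᵢ dCᵢ/dt = Q(Cᵢ₋₁ − Cᵢ), so τᵢ = Vᵢ/Q.
τ₁ = 49.66/3.870 = 12.8320 min; τ₂ = 22.73/3.870 = 5.87339 min.
Tank 1: C₁ = C_in(1 − e^(−t/τ₁)). Tank 2 (τ₁ ≠ τ₂): C₂ = C_in[1 − (τ₁ e^(−t/τ₁) − τ₂ e^(−t/τ₂))/(τ₁ − τ₂)].
At t = 21.52: e^(−t/τ₁) = 0.186924, e^(−t/τ₂) = 0.0256301.
C₂ = 2.307·[1 − (12.8320·0.186924 − 5.87339·0.0256301)/(6.95866)] = 2.307·0.676937 = 1.56169 mol/L.

1.562 mol/L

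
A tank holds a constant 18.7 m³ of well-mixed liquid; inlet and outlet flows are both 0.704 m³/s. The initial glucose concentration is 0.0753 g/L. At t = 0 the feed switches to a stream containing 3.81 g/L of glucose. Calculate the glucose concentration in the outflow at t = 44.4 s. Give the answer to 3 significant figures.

3.11 g/L

Species balance on the tank: V dC/dt = Q(C_in − C).
So dC/dt = (C_in − C)/τ with τ = V/Q = 18.7/0.704 = 26.562 s.
Solution: C(t) = C_in + (C₀ − C_in) e^(−t/τ).
C(44.4) = 3.81 + (0.0753 − 3.81)·e^(−44.4/26.562) = 3.81 + (-3.7347)·0.18796 = 3.1080 g/L.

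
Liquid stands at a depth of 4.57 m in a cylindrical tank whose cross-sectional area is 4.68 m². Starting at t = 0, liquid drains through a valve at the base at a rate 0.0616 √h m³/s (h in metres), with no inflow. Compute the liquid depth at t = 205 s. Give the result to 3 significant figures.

Volume balance on the tank: A dh/dt = −0.0616 √h.
∫ h^(−1/2) dh = −(0.0616/A) ∫ dt, giving 2√h = 2√h₀ − (0.0616/A) t.
√h = √4.57 − 0.0616·205/(2·4.68) = 2.1378 − 1.3491 = 0.78861.
h = 0.78861² = 0.62191 m.

0.622 m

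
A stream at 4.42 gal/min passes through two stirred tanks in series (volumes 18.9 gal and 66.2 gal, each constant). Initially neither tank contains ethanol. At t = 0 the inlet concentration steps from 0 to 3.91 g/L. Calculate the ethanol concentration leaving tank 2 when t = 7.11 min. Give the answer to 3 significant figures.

Species balance on tank i: dCᵢ/dt = (Cᵢ₋₁ − Cᵢ)/τᵢ with τᵢ = Vᵢ/Q.
τ₁ = 18.9/4.42 = 4.2760 min; τ₂ = 66.2/4.42 = 14.977 min.
Solving the cascade with C₁(0)=C₂(0)=0 gives C₂(t) = C_in[1 − (τ₁ e^(−t/τ₁) − τ₂ e^(−t/τ₂))/(τ₁ − τ₂)].
At t = 7.11: e^(−t/τ₁) = 0.18961, e^(−t/τ₂) = 0.62206.
C₂ = 3.91·[1 − (4.2760·0.18961 − 14.977·0.62206)/(-10.701)] = 3.91·0.20514 = 0.80211 g/L.

0.802 g/L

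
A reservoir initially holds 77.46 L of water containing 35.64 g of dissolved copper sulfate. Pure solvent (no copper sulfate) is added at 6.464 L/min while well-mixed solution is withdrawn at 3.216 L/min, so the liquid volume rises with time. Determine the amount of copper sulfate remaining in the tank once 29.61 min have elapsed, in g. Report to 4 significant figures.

16.03 g

Let m(t) be the amount of copper sulfate. Volume: V(t) = V₀ + (Q_in − Q_out) t = 77.46 + 3.24800 t; V(29.61) = 173.633 L.
Solute balance: dm/dt = 0 − Q_out C = −Q_out m/V(t).
Separate: dm/m = −Q_out dt/V(t) ⇒ ln(m/m₀) = −(Q_out/(Q_in−Q_out)) ln(V/V₀).
m = m₀ (V₀/V)^(Q_out/(Q_in−Q_out)) = 35.64 × (77.46/173.633)^(0.990148) = 16.0264 g.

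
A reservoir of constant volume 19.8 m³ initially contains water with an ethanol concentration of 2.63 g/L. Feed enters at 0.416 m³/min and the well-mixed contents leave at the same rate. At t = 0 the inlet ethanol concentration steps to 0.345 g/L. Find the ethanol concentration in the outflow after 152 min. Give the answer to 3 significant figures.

0.439 g/L

Mass balance on the solute (V constant): V dC/dt = Q(C_in − C).
Rewrite as dC/dt + C/τ = C_in/τ, τ = V/Q = 47.596 min.
Solution: C(t) = C_in + (C₀ − C_in) e^(−t/τ).
C(152) = 0.345 + (2.63 − 0.345)·e^(−152/47.596) = 0.345 + (2.2850)·0.041027 = 0.43875 g/L.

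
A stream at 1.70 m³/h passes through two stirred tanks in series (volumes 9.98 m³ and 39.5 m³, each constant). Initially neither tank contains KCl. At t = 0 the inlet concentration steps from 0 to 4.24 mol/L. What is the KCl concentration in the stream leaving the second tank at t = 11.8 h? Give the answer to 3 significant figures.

Each tank obeys Vᵢ dCᵢ/dt = Q(Cᵢ₋₁ − Cᵢ), so τᵢ = Vᵢ/Q.
τ₁ = 9.98/1.70 = 5.8706 h; τ₂ = 39.5/1.70 = 23.235 h.
Solving the cascade with C₁(0)=C₂(0)=0 gives C₂(t) = C_in[1 − (τ₁ e^(−t/τ₁) − τ₂ e^(−t/τ₂))/(τ₁ − τ₂)].
At t = 11.8: e^(−t/τ₁) = 0.13399, e^(−t/τ₂) = 0.60179.
C₂ = 4.24·[1 − (5.8706·0.13399 − 23.235·0.60179)/(-17.365)] = 4.24·0.24006 = 1.0178 mol/L.

1.02 mol/L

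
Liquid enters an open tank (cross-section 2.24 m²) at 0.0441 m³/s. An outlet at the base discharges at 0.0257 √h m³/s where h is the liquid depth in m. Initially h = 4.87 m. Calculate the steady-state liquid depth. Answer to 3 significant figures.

Unsteady balance on liquid volume: A dh/dt = Q_in − 0.0257 √h. At steady state dh/dt = 0:
Q_in = 0.0257 √h_ss ⇒ √h_ss = 0.0441/0.0257 = 1.7160.
h_ss = 1.7160² = 2.9445 m. (Since h₀ = 4.87 m > h_ss, the level will fall toward this value.)

2.94 m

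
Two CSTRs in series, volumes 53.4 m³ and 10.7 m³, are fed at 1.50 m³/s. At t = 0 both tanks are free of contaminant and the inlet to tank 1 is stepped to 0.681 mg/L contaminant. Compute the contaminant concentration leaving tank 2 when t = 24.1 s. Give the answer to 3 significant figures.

Each tank obeys Vᵢ dCᵢ/dt = Q(Cᵢ₋₁ − Cᵢ), so τᵢ = Vᵢ/Q.
τ₁ = 53.4/1.50 = 35.600 s; τ₂ = 10.7/1.50 = 7.1333 s.
Tank 1: C₁ = C_in(1 − e^(−t/τ₁)). Tank 2 (τ₁ ≠ τ₂): C₂ = C_in[1 − (τ₁ e^(−t/τ₁) − τ₂ e^(−t/τ₂))/(τ₁ − τ₂)].
At t = 24.1: e^(−t/τ₁) = 0.50816, e^(−t/τ₂) = 0.034098.
C₂ = 0.681·[1 − (35.600·0.50816 − 7.1333·0.034098)/(28.467)] = 0.681·0.37305 = 0.25405 mg/L.

0.254 mg/L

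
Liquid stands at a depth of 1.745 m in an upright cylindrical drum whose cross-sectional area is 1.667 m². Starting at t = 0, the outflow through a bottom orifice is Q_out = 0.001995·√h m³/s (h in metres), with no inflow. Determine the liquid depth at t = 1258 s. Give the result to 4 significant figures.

Volume balance on the tank: A dh/dt = −0.001995 √h.
Separate and integrate: 2(√h − √h₀) = −(0.001995/A) t.
√h = √1.745 − 0.001995·1258/(2·1.667) = 1.32098 − 0.752762 = 0.568222.
h = 0.568222² = 0.322876 m.

0.3229 m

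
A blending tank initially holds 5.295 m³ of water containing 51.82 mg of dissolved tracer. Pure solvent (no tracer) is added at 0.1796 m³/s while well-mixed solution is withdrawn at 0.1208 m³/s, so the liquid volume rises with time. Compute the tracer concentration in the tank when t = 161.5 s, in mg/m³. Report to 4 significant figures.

Total volume: dV/dt = Q_in − Q_out = 0.0588000 m³/s, so V(t) = 5.295 + 0.0588000 t and V(161.5) = 14.7912 m³.
No tracer enters, so dm/dt = −Q_out · (m/V).
dm/m = −Q_out dt/(V₀ + 0.0588000 t); integrating gives ln(m/m₀) = −(Q_out/(Q_in−Q_out)) ln(V/V₀).
m = m₀ (V₀/V)^(Q_out/(Q_in−Q_out)) = 51.82 × (5.295/14.7912)^(2.05442) = 6.27976 mg.
C = m/V = 6.27976/14.7912 = 0.424560 mg/m³.

0.4246 mg/m³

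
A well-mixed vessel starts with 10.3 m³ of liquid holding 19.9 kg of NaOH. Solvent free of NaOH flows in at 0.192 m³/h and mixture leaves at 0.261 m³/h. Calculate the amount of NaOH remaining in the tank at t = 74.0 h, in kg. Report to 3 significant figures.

Let m(t) be the amount of NaOH. Volume: V(t) = V₀ + (Q_in − Q_out) t = 10.3 − 0.069000 t; V(74.0) = 5.1940 m³.
Species balance (pure solvent in): dm/dt = −Q_out · m/V(t).
Separate: dm/m = −Q_out dt/V(t) ⇒ ln(m/m₀) = −(Q_out/(Q_in−Q_out)) ln(V/V₀).
m = m₀ (V₀/V)^(Q_out/(Q_in−Q_out)) = 19.9 × (10.3/5.1940)^(-3.7826) = 1.4933 kg.

1.49 kg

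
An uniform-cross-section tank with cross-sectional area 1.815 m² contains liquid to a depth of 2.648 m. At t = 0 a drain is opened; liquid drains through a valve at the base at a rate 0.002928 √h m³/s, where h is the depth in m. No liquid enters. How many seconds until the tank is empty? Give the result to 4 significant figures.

With no inflow, A dh/dt = −0.002928 √h.
This is separable: 2 d(√h)/dt = −0.002928/A, so √h = √h₀ − (0.002928/(2A)) t.
Tank is empty when √h = 0: t_empty = 2A√h₀/0.002928.
t_empty = 2·1.815·√2.648/0.002928 = 3.63000·1.62727/0.002928 = 2017.41 s.

2017 s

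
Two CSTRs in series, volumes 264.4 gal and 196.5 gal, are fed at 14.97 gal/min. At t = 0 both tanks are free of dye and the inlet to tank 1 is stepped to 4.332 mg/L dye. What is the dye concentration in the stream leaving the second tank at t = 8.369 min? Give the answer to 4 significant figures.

Species balance on tank i: dCᵢ/dt = (Cᵢ₋₁ − Cᵢ)/τᵢ with τᵢ = Vᵢ/Q.
τ₁ = 264.4/14.97 = 17.6620 min; τ₂ = 196.5/14.97 = 13.1263 min.
Solving the cascade with C₁(0)=C₂(0)=0 gives C₂(t) = C_in[1 − (τ₁ e^(−t/τ₁) − τ₂ e^(−t/τ₂))/(τ₁ − τ₂)].
At t = 8.369: e^(−t/τ₁) = 0.622605, e^(−t/τ₂) = 0.528571.
C₂ = 4.332·[1 − (17.6620·0.622605 − 13.1263·0.528571)/(4.53574)] = 4.332·0.105264 = 0.456004 mg/L.

0.4560 mg/L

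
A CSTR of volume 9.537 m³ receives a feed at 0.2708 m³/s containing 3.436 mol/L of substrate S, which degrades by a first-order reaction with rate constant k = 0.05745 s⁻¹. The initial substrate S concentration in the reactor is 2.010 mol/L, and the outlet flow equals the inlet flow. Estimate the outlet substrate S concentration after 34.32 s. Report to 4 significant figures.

Accumulation = in − out − consumed: V dC/dt = Q C_in − Q C − k V C.
This is linear with rate a = Q/V + k = 0.0858447 s⁻¹.
C_ss = Q C_in/(Q + kV) = 1.13652 mol/L; C(t) = C_ss + (C₀ − C_ss) e^(−a t).
C(34.32) = 1.13652 + (0.873481)·e^(−0.0858447·34.32) = 1.13652 + (0.873481)·0.0525395 = 1.18241 mol/L.

1.182 mol/L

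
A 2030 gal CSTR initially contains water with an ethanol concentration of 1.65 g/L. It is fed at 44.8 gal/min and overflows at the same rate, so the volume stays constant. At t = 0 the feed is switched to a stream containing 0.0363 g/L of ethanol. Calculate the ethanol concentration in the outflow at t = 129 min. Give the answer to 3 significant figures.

Accumulation = in − out for the solute gives V dC/dt = Q(C_in − C).
So dC/dt = (C_in − C)/τ with τ = V/Q = 2030/44.8 = 45.312 min.
C approaches C_in exponentially: C(t) = C_in + (C₀ − C_in) e^(−t/τ).
C(129) = 0.0363 + (1.65 − 0.0363)·e^(−129/45.312) = 0.0363 + (1.6137)·0.058024 = 0.12993 g/L.

0.130 g/L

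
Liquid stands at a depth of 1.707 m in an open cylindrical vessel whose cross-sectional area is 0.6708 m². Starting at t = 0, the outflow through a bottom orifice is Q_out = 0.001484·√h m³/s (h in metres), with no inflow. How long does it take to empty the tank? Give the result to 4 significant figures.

1181 s

Unsteady balance on liquid volume: A dh/dt = −0.001484 √h.
This is separable: 2 d(√h)/dt = −0.001484/A, so √h = √h₀ − (0.001484/(2A)) t.
Tank is empty when √h = 0: t_empty = 2A√h₀/0.001484.
t_empty = 2·0.6708·√1.707/0.001484 = 1.34160·1.30652/0.001484 = 1181.15 s.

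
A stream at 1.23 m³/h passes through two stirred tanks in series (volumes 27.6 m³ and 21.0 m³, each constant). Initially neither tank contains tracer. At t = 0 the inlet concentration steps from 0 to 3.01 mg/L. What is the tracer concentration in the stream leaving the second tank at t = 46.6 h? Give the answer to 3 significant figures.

2.06 mg/L

Each tank obeys Vᵢ dCᵢ/dt = Q(Cᵢ₋₁ − Cᵢ), so τᵢ = Vᵢ/Q.
τ₁ = 27.6/1.23 = 22.439 h; τ₂ = 21.0/1.23 = 17.073 h.
Solving the cascade with C₁(0)=C₂(0)=0 gives C₂(t) = C_in[1 − (τ₁ e^(−t/τ₁) − τ₂ e^(−t/τ₂))/(τ₁ − τ₂)].
At t = 46.6: e^(−t/τ₁) = 0.12534, e^(−t/τ₂) = 0.065257.
C₂ = 3.01·[1 − (22.439·0.12534 − 17.073·0.065257)/(5.3659)] = 3.01·0.68349 = 2.0573 mg/L.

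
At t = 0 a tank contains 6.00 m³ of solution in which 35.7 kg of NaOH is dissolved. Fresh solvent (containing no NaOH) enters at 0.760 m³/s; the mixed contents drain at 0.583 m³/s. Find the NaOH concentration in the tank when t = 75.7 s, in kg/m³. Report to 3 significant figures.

Total volume: dV/dt = Q_in − Q_out = 0.17700 m³/s, so V(t) = 6.00 + 0.17700 t and V(75.7) = 19.399 m³.
Solute balance: dm/dt = 0 − Q_out C = −Q_out m/V(t).
Separate: dm/m = −Q_out dt/V(t) ⇒ ln(m/m₀) = −(Q_out/(Q_in−Q_out)) ln(V/V₀).
m = m₀ (V₀/V)^(Q_out/(Q_in−Q_out)) = 35.7 × (6.00/19.399)^(3.2938) = 0.74829 kg.
C = m/V = 0.74829/19.399 = 0.038574 kg/m³.

0.0386 kg/m³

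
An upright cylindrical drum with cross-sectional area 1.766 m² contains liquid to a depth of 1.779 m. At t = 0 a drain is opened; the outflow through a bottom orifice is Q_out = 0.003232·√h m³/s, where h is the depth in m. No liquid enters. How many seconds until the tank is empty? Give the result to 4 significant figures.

With no inflow, A dh/dt = −0.003232 √h.
∫ h^(−1/2) dh = −(0.003232/A) ∫ dt, giving 2√h = 2√h₀ − (0.003232/A) t.
Tank is empty when √h = 0: t_empty = 2A√h₀/0.003232.
t_empty = 2·1.766·√1.779/0.003232 = 3.53200·1.33379/0.003232 = 1457.60 s.

1458 s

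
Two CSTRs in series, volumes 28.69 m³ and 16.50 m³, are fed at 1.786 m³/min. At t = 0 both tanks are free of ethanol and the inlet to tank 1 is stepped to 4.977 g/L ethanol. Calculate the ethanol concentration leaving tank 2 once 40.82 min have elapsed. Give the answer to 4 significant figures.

4.135 g/L

Each tank obeys Vᵢ dCᵢ/dt = Q(Cᵢ₋₁ − Cᵢ), so τᵢ = Vᵢ/Q.
τ₁ = 28.69/1.786 = 16.0638 min; τ₂ = 16.50/1.786 = 9.23852 min.
Tank 1: C₁ = C_in(1 − e^(−t/τ₁)). Tank 2 (τ₁ ≠ τ₂): C₂ = C_in[1 − (τ₁ e^(−t/τ₁) − τ₂ e^(−t/τ₂))/(τ₁ − τ₂)].
At t = 40.82: e^(−t/τ₁) = 0.0787787, e^(−t/τ₂) = 0.0120528.
C₂ = 4.977·[1 − (16.0638·0.0787787 − 9.23852·0.0120528)/(6.82531)] = 4.977·0.830903 = 4.13541 g/L.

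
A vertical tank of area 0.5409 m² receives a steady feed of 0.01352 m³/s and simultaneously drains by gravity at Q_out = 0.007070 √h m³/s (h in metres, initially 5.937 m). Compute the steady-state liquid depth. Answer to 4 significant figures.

3.657 m

Unsteady balance on liquid volume: A dh/dt = Q_in − 0.007070 √h. At steady state dh/dt = 0:
Q_in = 0.007070 √h_ss ⇒ √h_ss = 0.01352/0.007070 = 1.91231.
h_ss = 1.91231² = 3.65691 m. (Since h₀ = 5.937 m > h_ss, the level will fall toward this value.)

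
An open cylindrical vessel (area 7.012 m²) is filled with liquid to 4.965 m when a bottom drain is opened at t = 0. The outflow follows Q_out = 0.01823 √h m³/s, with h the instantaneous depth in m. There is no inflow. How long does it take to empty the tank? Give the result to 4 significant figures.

1714 s

With no inflow, A dh/dt = −0.01823 √h.
Separate and integrate: 2(√h − √h₀) = −(0.01823/A) t.
Set h = 0: 2√h₀ = (0.01823/A) t_empty ⇒ t_empty = 2A√h₀/0.01823.
t_empty = 2·7.012·√4.965/0.01823 = 14.0240·2.22823/0.01823 = 1714.13 s.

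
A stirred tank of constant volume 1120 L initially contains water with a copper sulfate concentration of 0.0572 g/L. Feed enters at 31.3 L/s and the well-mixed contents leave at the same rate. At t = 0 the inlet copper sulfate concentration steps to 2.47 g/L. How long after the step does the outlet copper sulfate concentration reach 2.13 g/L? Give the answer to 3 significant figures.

Species balance on the tank: V dC/dt = Q(C_in − C), so τ = V/Q = 35.783 s.
C(t) = C_in + (C₀ − C_in) e^(−t/τ). Set C = 2.13 and solve for t:
e^(−t/τ) = (C − C_in)/(C₀ − C_in) = (2.13 − 2.47)/(0.0572 − 2.47) = 0.14092
t = −τ ln(…) = 35.783 × 1.9596 = 70.120 s.

70.1 s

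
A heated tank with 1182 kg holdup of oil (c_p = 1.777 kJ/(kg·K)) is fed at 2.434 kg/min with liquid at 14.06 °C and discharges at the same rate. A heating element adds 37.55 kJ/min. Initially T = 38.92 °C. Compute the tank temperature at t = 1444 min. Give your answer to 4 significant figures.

M c_p dT/dt = ṁ c_p (T_in − T) + Q̇.
Rearrange: dT/dt = (T_ss − T)/τ with τ = M/ṁ = 485.620 min and T_ss = T_in + Q̇/(ṁ c_p) = 22.7416 °C.
T approaches T_ss exponentially: T(t) = T_ss + (T₀ − T_ss) e^(−t/τ).
T(1444) = 22.7416 + (16.1784)·e^(−1444/485.620) = 22.7416 + (16.1784)·0.0511232 = 23.5687 °C.

23.57 °C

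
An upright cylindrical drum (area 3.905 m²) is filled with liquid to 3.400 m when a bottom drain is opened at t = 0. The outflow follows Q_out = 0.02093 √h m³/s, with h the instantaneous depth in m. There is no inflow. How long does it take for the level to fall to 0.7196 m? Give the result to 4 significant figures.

A dh/dt = −Q_out = −0.02093 √h.
∫ h^(−1/2) dh = −(0.02093/A) ∫ dt, giving 2√h = 2√h₀ − (0.02093/A) t.
t = 2A(√h₀ − √h)/0.02093 = 2·3.905·(√3.400 − √0.7196)/0.02093
  = 7.81000 × (1.84391 − 0.848292) / 0.02093 = 371.513 s.

371.5 s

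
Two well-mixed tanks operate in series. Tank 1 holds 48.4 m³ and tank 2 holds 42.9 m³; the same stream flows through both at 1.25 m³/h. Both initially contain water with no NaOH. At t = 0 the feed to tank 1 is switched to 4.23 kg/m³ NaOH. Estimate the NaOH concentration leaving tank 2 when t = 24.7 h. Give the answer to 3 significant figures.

Species balance on tank i: dCᵢ/dt = (Cᵢ₋₁ − Cᵢ)/τᵢ with τᵢ = Vᵢ/Q.
τ₁ = 48.4/1.25 = 38.720 h; τ₂ = 42.9/1.25 = 34.320 h.
Tank 1: C₁ = C_in(1 − e^(−t/τ₁)). Tank 2 (τ₁ ≠ τ₂): C₂ = C_in[1 − (τ₁ e^(−t/τ₁) − τ₂ e^(−t/τ₂))/(τ₁ − τ₂)].
At t = 24.7: e^(−t/τ₁) = 0.52839, e^(−t/τ₂) = 0.48690.
C₂ = 4.23·[1 − (38.720·0.52839 − 34.320·0.48690)/(4.4000)] = 4.23·0.14795 = 0.62584 kg/m³.

0.626 kg/m³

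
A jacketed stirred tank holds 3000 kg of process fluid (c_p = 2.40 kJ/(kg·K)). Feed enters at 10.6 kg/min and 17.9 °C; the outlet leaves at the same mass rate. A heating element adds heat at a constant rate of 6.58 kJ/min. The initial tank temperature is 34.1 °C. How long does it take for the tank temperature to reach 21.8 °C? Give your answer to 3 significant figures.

418 min

First-law balance (no shaft work): M c_p dT/dt = ṁ c_p (T_in − T) + 6.58.
τ = M/ṁ = 283.02 min; T_ss = T_in + Q̇/(ṁ c_p) = 18.159 °C.
T(t) = T_ss + (T₀ − T_ss) e^(−t/τ). Set T = 21.8:
e^(−t/τ) = (21.8 − 18.159)/(34.1 − 18.159) = 0.22842
t = −283.02 · ln(0.22842) = 417.89 min.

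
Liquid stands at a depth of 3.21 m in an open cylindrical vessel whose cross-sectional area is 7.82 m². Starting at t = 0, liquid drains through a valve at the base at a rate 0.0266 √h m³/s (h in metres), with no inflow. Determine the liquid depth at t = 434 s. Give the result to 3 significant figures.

1.11 m

Volume balance on the tank: A dh/dt = −0.0266 √h.
This is separable: 2 d(√h)/dt = −0.0266/A, so √h = √h₀ − (0.0266/(2A)) t.
√h = √3.21 − 0.0266·434/(2·7.82) = 1.7916 − 0.73813 = 1.0535.
h = 1.0535² = 1.1099 m.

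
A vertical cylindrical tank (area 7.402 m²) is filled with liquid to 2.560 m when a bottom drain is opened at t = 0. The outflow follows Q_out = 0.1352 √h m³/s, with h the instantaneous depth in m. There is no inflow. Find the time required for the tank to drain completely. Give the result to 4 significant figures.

175.2 s

With no inflow, A dh/dt = −0.1352 √h.
Separate and integrate: 2(√h − √h₀) = −(0.1352/A) t.
Tank is empty when √h = 0: t_empty = 2A√h₀/0.1352.
t_empty = 2·7.402·√2.560/0.1352 = 14.8040·1.60000/0.1352 = 175.195 s.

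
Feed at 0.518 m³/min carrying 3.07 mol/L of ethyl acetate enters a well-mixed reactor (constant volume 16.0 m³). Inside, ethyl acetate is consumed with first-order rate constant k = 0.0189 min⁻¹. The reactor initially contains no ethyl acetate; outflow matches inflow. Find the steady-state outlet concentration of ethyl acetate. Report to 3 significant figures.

1.94 mol/L

Species balance: V dC/dt = Q C_in − Q C − k V C.
At steady state: 0 = Q C_in − (Q + kV) C_ss, so C_ss = Q C_in/(Q + kV).
C_ss = 0.518·3.07/(0.518 + 0.0189·16.0) = 1.5903/0.82040 = 1.9384 mol/L.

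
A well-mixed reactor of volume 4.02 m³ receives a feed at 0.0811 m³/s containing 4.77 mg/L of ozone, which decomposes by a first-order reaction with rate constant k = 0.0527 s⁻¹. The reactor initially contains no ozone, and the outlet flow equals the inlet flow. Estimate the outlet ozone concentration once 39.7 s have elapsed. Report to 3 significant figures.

1.25 mg/L

Species balance: V dC/dt = Q C_in − Q C − k V C.
dC/dt = (Q/V) C_in − (Q/V + k) C; effective rate a = Q/V + k = 0.020174 + 0.0527 = 0.072874 s⁻¹.
C_ss = Q C_in/(Q + kV) = 1.3205 mg/L; C(t) = C_ss + (C₀ − C_ss) e^(−a t).
C(39.7) = 1.3205 + (-1.3205)·e^(−0.072874·39.7) = 1.3205 + (-1.3205)·0.055404 = 1.2473 mg/L.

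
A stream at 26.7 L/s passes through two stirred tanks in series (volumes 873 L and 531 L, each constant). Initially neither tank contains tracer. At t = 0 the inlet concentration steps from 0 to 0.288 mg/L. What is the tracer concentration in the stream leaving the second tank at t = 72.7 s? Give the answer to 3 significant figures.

Species balance on tank i: dCᵢ/dt = (Cᵢ₋₁ − Cᵢ)/τᵢ with τᵢ = Vᵢ/Q.
τ₁ = 873/26.7 = 32.697 s; τ₂ = 531/26.7 = 19.888 s.
Tank 1: C₁ = C_in(1 − e^(−t/τ₁)). Tank 2 (τ₁ ≠ τ₂): C₂ = C_in[1 − (τ₁ e^(−t/τ₁) − τ₂ e^(−t/τ₂))/(τ₁ − τ₂)].
At t = 72.7: e^(−t/τ₁) = 0.10823, e^(−t/τ₂) = 0.025848.
C₂ = 0.288·[1 − (32.697·0.10823 − 19.888·0.025848)/(12.809)] = 0.288·0.76385 = 0.21999 mg/L.

0.220 mg/L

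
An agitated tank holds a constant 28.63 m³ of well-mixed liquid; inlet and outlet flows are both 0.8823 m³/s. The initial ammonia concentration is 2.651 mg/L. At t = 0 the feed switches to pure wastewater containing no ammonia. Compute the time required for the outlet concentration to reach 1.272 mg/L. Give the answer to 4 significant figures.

Species balance: V dC/dt = Q(C_in − C) ⇒ τ = V/Q = 32.4493 s.
C(t) = C_in + (C₀ − C_in) e^(−t/τ). Set C = 1.272 and solve for t:
e^(−t/τ) = (C − C_in)/(C₀ − C_in) = (1.272 − 0)/(2.651 − 0) = 0.479819
t = −τ ln(…) = 32.4493 × 0.734346 = 23.8290 s.

23.83 s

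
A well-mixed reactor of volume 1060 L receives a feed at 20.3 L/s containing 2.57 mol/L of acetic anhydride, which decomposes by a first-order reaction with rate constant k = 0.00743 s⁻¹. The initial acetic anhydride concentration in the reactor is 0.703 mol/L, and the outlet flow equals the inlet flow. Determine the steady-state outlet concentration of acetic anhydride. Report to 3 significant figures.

Species balance: V dC/dt = Q C_in − Q C − k V C.
Steady state (dC/dt = 0): C_ss = Q C_in/(Q + kV) = C_in/(1 + kV/Q).
C_ss = 20.3·2.57/(20.3 + 0.00743·1060) = 52.171/28.176 = 1.8516 mol/L.

1.85 mol/L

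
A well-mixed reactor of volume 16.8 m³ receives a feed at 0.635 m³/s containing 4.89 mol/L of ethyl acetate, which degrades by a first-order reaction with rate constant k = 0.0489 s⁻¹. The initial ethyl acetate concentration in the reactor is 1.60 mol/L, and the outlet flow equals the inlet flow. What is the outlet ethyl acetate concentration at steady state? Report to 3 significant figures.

Accumulation = in − out − consumed: V dC/dt = Q C_in − Q C − k V C.
Steady state (dC/dt = 0): C_ss = Q C_in/(Q + kV) = C_in/(1 + kV/Q).
C_ss = 0.635·4.89/(0.635 + 0.0489·16.8) = 3.1051/1.4565 = 2.1319 mol/L.

2.13 mol/L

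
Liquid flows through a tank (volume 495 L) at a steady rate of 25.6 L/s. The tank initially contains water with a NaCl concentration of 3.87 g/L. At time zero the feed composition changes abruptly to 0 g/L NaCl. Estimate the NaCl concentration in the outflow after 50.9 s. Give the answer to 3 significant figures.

Mass balance on the solute (V constant): V dC/dt = Q(C_in − C).
So dC/dt = (C_in − C)/τ with τ = V/Q = 495/25.6 = 19.336 s.
This is linear first-order; C(t) = C_in + (C₀ − C_in) e^(−t/τ).
C(50.9) = 0 + (3.87 − 0)·e^(−50.9/19.336) = 0 + (3.8700)·0.071905 = 0.27827 g/L.

0.278 g/L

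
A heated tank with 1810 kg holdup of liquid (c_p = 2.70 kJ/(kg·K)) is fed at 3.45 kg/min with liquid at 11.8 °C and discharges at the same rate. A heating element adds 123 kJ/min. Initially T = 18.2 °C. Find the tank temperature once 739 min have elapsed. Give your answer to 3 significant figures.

M c_p dT/dt = ṁ c_p (T_in − T) + Q̇.
τ = M/ṁ = 524.64 min; T_ss = T_in + Q̇/(ṁ c_p) = 11.8 + 123/(3.45·2.70) = 25.005 °C.
Integrating: T(t) = T_ss + (T₀ − T_ss) e^(−t/τ).
T(739) = 25.005 + (-6.8045)·e^(−739/524.64) = 25.005 + (-6.8045)·0.24449 = 23.341 °C.

23.3 °C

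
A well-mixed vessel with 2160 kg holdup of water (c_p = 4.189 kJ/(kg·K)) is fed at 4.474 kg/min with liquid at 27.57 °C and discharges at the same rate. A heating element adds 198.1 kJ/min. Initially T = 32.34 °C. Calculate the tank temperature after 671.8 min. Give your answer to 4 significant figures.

M c_p dT/dt = ṁ c_p (T_in − T) + Q̇.
Rearrange: dT/dt = (T_ss − T)/τ with τ = M/ṁ = 482.789 min and T_ss = T_in + Q̇/(ṁ c_p) = 38.1401 °C.
This is linear first-order; T(t) = T_ss + (T₀ − T_ss) e^(−t/τ).
T(671.8) = 38.1401 + (-5.80008)·e^(−671.8/482.789) = 38.1401 + (-5.80008)·0.248703 = 36.6976 °C.

36.70 °C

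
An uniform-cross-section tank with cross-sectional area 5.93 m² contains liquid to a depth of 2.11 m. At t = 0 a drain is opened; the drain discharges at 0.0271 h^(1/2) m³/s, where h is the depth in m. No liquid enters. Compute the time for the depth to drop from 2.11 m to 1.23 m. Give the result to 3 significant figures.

150 s

Unsteady balance on liquid volume: A dh/dt = −0.0271 √h.
This is separable: 2 d(√h)/dt = −0.0271/A, so √h = √h₀ − (0.0271/(2A)) t.
t = 2A(√h₀ − √h)/0.0271 = 2·5.93·(√2.11 − √1.23)/0.0271
  = 11.860 × (1.4526 − 1.1091) / 0.0271 = 150.34 s.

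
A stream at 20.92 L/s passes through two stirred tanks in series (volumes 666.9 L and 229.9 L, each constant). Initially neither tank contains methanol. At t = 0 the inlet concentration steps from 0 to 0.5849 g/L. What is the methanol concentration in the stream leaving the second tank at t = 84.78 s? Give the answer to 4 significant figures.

0.5226 g/L

Time constants: τᵢ = Vᵢ/Q for each well-mixed tank.
τ₁ = 666.9/20.92 = 31.8786 s; τ₂ = 229.9/20.92 = 10.9895 s.
Solving the cascade with C₁(0)=C₂(0)=0 gives C₂(t) = C_in[1 − (τ₁ e^(−t/τ₁) − τ₂ e^(−t/τ₂))/(τ₁ − τ₂)].
At t = 84.78: e^(−t/τ₁) = 0.0699856, e^(−t/τ₂) = 0.000446242.
C₂ = 0.5849·[1 − (31.8786·0.0699856 − 10.9895·0.000446242)/(20.8891)] = 0.5849·0.893431 = 0.522568 g/L.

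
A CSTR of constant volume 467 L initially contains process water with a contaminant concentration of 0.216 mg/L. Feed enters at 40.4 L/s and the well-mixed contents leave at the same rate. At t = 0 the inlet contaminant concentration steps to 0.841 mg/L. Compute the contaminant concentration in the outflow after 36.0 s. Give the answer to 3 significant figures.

0.813 mg/L

Species balance on the tank: V dC/dt = Q(C_in − C).
So dC/dt = (C_in − C)/τ with τ = V/Q = 467/40.4 = 11.559 s.
Solution: C(t) = C_in + (C₀ − C_in) e^(−t/τ).
C(36.0) = 0.841 + (0.216 − 0.841)·e^(−36.0/11.559) = 0.841 + (-0.62500)·0.044408 = 0.81325 mg/L.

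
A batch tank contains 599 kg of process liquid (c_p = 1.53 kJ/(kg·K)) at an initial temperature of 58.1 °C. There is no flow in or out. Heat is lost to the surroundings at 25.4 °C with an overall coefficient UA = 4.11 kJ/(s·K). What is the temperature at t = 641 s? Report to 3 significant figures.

27.2 °C

M c_p dT/dt = −UA(T − T_amb).
dT/dt = (T_ss − T)/τ with T_ss = T_amb = 25.400 °C, τ = M c_p/UA = 599·1.53/4.11 = 222.99 s.
This is linear first-order; T(t) = T_ss + (T₀ − T_ss) e^(−t/τ).
T(641) = 25.400 + (32.700)·0.056437 = 27.245 °C.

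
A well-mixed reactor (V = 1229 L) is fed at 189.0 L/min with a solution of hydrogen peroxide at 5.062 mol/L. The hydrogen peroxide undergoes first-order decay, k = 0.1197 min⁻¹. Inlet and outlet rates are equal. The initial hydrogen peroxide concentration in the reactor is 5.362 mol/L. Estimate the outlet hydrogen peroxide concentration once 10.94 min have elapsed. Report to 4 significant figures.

Species balance: V dC/dt = Q C_in − Q C − k V C.
This is linear with rate a = Q/V + k = 0.273484 min⁻¹.
C_ss = Q C_in/(Q + kV) = 2.84643 mol/L; C(t) = C_ss + (C₀ − C_ss) e^(−a t).
C(10.94) = 2.84643 + (2.51557)·e^(−0.273484·10.94) = 2.84643 + (2.51557)·0.0501915 = 2.97269 mol/L.

2.973 mol/L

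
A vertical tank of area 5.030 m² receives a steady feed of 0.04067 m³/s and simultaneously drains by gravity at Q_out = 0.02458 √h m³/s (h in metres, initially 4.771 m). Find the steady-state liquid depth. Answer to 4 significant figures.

Unsteady balance on liquid volume: A dh/dt = Q_in − 0.02458 √h. At steady state dh/dt = 0:
Q_in = 0.02458 √h_ss ⇒ √h_ss = 0.04067/0.02458 = 1.65460.
h_ss = 1.65460² = 2.73769 m. (Since h₀ = 4.771 m > h_ss, the level will fall toward this value.)

2.738 m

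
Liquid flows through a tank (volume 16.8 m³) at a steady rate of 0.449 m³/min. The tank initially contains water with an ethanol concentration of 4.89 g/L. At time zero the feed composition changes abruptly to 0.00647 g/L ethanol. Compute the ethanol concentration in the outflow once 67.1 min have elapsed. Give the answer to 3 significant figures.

0.819 g/L

Transient balance on the dissolved component: V dC/dt = Q(C_in − C).
Rewrite as dC/dt + C/τ = C_in/τ, τ = V/Q = 37.416 min.
C approaches C_in exponentially: C(t) = C_in + (C₀ − C_in) e^(−t/τ).
C(67.1) = 0.00647 + (4.89 − 0.00647)·e^(−67.1/37.416) = 0.00647 + (4.8835)·0.16641 = 0.81912 g/L.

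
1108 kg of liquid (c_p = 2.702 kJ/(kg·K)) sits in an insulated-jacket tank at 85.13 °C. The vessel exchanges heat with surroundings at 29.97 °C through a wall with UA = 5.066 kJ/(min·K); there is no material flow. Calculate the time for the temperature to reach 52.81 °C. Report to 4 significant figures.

521.1 min

Energy balance: M c_p dT/dt = −UA(T − T_amb).
τ = M c_p/UA = 590.962 min; T_ss = T_amb = 29.9700 °C.
T(t) = T_ss + (T₀ − T_ss)e^(−t/τ); set T = 52.81:
t = −τ ln[(T − T_ss)/(T₀ − T_ss)] = −590.962 · ln(0.414068) = 521.066 min.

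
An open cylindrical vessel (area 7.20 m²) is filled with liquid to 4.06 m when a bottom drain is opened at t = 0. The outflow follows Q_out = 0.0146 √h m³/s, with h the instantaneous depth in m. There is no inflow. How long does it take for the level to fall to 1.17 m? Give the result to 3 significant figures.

920 s

Unsteady balance on liquid volume: A dh/dt = −0.0146 √h.
Separate and integrate: 2(√h − √h₀) = −(0.0146/A) t.
t = 2A(√h₀ − √h)/0.0146 = 2·7.20·(√4.06 − √1.17)/0.0146
  = 14.400 × (2.0149 − 1.0817) / 0.0146 = 920.49 s.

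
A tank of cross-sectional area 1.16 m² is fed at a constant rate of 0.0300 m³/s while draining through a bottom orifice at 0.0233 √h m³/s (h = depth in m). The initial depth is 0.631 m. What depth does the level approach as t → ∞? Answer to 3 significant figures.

A dh/dt = Q_in − 0.0233 √h. Steady state requires inflow = outflow:
Q_in = 0.0233 √h_ss ⇒ √h_ss = 0.0300/0.0233 = 1.2876.
h_ss = 1.2876² = 1.6578 m. (Since h₀ = 0.631 m < h_ss, the level will rise toward this value.)

1.66 m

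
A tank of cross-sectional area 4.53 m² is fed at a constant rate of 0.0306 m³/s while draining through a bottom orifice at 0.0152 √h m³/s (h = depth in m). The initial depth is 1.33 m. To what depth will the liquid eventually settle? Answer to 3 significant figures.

4.05 m

A dh/dt = Q_in − 0.0152 √h. Steady state requires inflow = outflow:
Q_in = 0.0152 √h_ss ⇒ √h_ss = 0.0306/0.0152 = 2.0132.
h_ss = 2.0132² = 4.0528 m. (Since h₀ = 1.33 m < h_ss, the level will rise toward this value.)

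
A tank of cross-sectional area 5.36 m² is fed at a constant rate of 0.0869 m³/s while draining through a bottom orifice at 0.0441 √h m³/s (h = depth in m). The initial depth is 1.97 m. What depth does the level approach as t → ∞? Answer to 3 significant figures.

3.88 m

A dh/dt = Q_in − 0.0441 √h. Steady state requires inflow = outflow:
Q_in = 0.0441 √h_ss ⇒ √h_ss = 0.0869/0.0441 = 1.9705.
h_ss = 1.9705² = 3.8830 m. (Since h₀ = 1.97 m < h_ss, the level will rise toward this value.)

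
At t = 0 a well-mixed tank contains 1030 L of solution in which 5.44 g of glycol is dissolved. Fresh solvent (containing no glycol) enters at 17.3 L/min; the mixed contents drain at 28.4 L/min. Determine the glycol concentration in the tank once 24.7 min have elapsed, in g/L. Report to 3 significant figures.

0.00326 g/L

Let m(t) be the amount of glycol. Volume: V(t) = V₀ + (Q_in − Q_out) t = 1030 − 11.100 t; V(24.7) = 755.83 L.
No glycol enters, so dm/dt = −Q_out · (m/V).
dm/m = −Q_out dt/(V₀ − 11.100 t); integrating gives ln(m/m₀) = −(Q_out/(Q_in−Q_out)) ln(V/V₀).
m = m₀ (V₀/V)^(Q_out/(Q_in−Q_out)) = 5.44 × (1030/755.83)^(-2.5586) = 2.4643 g.
C = m/V = 2.4643/755.83 = 0.0032604 g/L.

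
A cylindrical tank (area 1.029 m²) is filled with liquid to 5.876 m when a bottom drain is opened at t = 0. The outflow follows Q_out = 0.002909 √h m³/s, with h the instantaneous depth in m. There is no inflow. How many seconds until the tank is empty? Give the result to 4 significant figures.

Accumulation of liquid (constant cross-section A): A dh/dt = −0.002909 √h.
∫ h^(−1/2) dh = −(0.002909/A) ∫ dt, giving 2√h = 2√h₀ − (0.002909/A) t.
Tank is empty when √h = 0: t_empty = 2A√h₀/0.002909.
t_empty = 2·1.029·√5.876/0.002909 = 2.05800·2.42405/0.002909 = 1714.91 s.

1715 s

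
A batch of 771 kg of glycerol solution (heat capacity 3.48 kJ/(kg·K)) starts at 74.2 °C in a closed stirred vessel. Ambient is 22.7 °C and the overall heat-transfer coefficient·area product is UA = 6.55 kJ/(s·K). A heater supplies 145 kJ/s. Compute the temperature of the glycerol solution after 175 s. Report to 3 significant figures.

M c_p dT/dt = −UA(T − T_amb) + Q̇.
dT/dt = (T_ss − T)/τ with T_ss = T_amb + Q̇/UA = 22.7 + 145/6.55 = 44.837 °C, τ = M c_p/UA = 771·3.48/6.55 = 409.63 s.
Integrating: T(t) = T_ss + (T₀ − T_ss) e^(−t/τ).
T(175) = 44.837 + (29.363)·0.65232 = 63.991 °C.

64.0 °C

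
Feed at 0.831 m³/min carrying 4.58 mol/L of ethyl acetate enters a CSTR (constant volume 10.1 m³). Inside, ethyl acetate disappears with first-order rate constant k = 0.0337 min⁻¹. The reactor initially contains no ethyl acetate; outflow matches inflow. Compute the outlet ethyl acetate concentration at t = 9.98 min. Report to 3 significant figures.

2.23 mol/L

Accumulation = in − out − consumed: V dC/dt = Q C_in − Q C − k V C.
dC/dt = (Q/V) C_in − (Q/V + k) C; effective rate a = Q/V + k = 0.082277 + 0.0337 = 0.11598 min⁻¹.
C_ss = Q C_in/(Q + kV) = 3.2492 mol/L; C(t) = C_ss + (C₀ − C_ss) e^(−a t).
C(9.98) = 3.2492 + (-3.2492)·e^(−0.11598·9.98) = 3.2492 + (-3.2492)·0.31429 = 2.2280 mol/L.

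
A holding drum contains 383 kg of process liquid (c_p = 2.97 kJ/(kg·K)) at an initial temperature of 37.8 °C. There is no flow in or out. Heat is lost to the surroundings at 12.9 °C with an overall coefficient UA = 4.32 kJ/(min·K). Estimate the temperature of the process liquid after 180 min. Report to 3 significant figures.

25.5 °C

First-law balance (no shaft work): M c_p dT/dt = −UA(T − T_amb).
dT/dt = (T_ss − T)/τ with T_ss = T_amb = 12.900 °C, τ = M c_p/UA = 383·2.97/4.32 = 263.31 min.
T approaches T_ss exponentially: T(t) = T_ss + (T₀ − T_ss) e^(−t/τ).
T(180) = 12.900 + (24.900)·0.50480 = 25.469 °C.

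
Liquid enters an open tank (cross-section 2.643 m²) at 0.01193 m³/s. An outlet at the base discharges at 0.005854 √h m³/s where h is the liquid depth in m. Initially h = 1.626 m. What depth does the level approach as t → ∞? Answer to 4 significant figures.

A dh/dt = Q_in − 0.005854 √h. Steady state requires inflow = outflow:
Q_in = 0.005854 √h_ss ⇒ √h_ss = 0.01193/0.005854 = 2.03792.
h_ss = 2.03792² = 4.15313 m. (Since h₀ = 1.626 m < h_ss, the level will rise toward this value.)

4.153 m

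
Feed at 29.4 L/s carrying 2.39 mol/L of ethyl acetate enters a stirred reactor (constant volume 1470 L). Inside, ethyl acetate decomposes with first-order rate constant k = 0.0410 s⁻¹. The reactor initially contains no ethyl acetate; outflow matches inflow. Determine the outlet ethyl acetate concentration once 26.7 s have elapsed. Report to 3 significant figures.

0.630 mol/L

Species balance: V dC/dt = Q C_in − Q C − k V C.
This is linear with rate a = Q/V + k = 0.061000 s⁻¹.
C_ss = Q C_in/(Q + kV) = 0.78361 mol/L; C(t) = C_ss + (C₀ − C_ss) e^(−a t).
C(26.7) = 0.78361 + (-0.78361)·e^(−0.061000·26.7) = 0.78361 + (-0.78361)·0.19618 = 0.62988 mol/L.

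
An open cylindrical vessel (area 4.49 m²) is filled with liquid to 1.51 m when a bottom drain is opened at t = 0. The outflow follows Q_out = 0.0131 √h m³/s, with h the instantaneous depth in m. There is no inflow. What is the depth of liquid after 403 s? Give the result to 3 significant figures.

Mass balance (ρ constant): A dh/dt = −0.0131 √h.
This is separable: 2 d(√h)/dt = −0.0131/A, so √h = √h₀ − (0.0131/(2A)) t.
√h = √1.51 − 0.0131·403/(2·4.49) = 1.2288 − 0.58790 = 0.64093.
h = 0.64093² = 0.41079 m.

0.411 m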